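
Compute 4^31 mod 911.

Using repeated squaring:
31 in binary is 11111, i.e. 31 = 16 + 8 + 4 + 2 + 1.
4^1 ≡ 4 (mod 911)
4^2 ≡ 4^2 = 16 (mod 911)
4^4 ≡ 16^2 = 256 (mod 911)
4^8 ≡ 256^2 = 65536 ≡ 855 (mod 911)
4^16 ≡ 855^2 = 731025 ≡ 403 (mod 911)
4^31 = 4^16 · 4^8 · 4^4 · 4^2 · 4^1 ≡ 403 · 855 · 256 · 16 · 4 (mod 911).
Accumulate the product:
403 · 855 = 344565 ≡ 207
207 · 256 = 52992 ≡ 154
154 · 16 = 2464 ≡ 642
642 · 4 = 2568 ≡ 746

746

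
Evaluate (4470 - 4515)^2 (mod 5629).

2025

4470 - 4515 = -45 ≡ 5584 (mod 5629)
(5584)^2 ≡ 2025 (mod 5629)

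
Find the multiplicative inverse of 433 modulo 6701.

5107

6701 = 15*433 + 206
433 = 2*206 + 21
206 = 9*21 + 17
21 = 1*17 + 4
17 = 4*4 + 1
4 = 4*1 + 0
gcd(433, 6701) = 1, so the inverse exists.
Bézout: 1 = 103*6701 − 1594*433.
So 433⁻¹ ≡ −1594 ≡ 5107 (mod 6701).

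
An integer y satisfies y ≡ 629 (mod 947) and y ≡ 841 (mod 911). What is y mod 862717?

485493

947⁻¹ mod 911: 947·329 ≡ 1 (mod 911), so 947⁻¹ ≡ 329.
y = 629 + 947·((841 − 629)·329 mod 911) = 629 + 947·512 = 485493.
Check: 485493 mod 947 = 629, 485493 mod 911 = 841. ✓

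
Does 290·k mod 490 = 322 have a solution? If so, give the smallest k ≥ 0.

gcd(290, 490) = 10, and 10 does not divide 322.
So the congruence has no solution.

no solution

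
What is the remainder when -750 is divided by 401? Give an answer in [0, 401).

-750 = -2×401 + 52, so -750 ≡ 52 (mod 401).

52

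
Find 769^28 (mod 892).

577

28 in binary is 11100, i.e. 28 = 16 + 8 + 4.
769^1 ≡ 769 (mod 892)
769^2 ≡ 769^2 = 591361 ≡ 857 (mod 892)
769^4 ≡ 857^2 = 734449 ≡ 333 (mod 892)
769^8 ≡ 333^2 = 110889 ≡ 281 (mod 892)
769^16 ≡ 281^2 = 78961 ≡ 465 (mod 892)
769^28 = 769^16 · 769^8 · 769^4 ≡ 465 · 281 · 333 (mod 892).
Accumulate the product:
465 · 281 = 130665 ≡ 433
433 · 333 = 144189 ≡ 577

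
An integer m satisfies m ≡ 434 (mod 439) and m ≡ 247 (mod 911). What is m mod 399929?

138719

439⁻¹ mod 911: 439·276 ≡ 1 (mod 911), so 439⁻¹ ≡ 276.
m = 434 + 439·((247 − 434)·276 mod 911) = 434 + 439·315 = 138719.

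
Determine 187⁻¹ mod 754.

125

754 = 4*187 + 6
187 = 31*6 + 1
6 = 6*1 + 0
gcd(187, 754) = 1, so the inverse exists.
Back-substitute for 1:
1 = 1*187 − 31*6
  = −31*754 + 125*187
So 187⁻¹ ≡ 125 (mod 754).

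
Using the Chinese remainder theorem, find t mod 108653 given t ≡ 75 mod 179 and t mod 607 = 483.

179⁻¹ mod 607: 179·78 ≡ 1 (mod 607), so 179⁻¹ ≡ 78.
t = 75 + 179·((483 − 75)·78 mod 607) = 75 + 179·260 = 46615.

46615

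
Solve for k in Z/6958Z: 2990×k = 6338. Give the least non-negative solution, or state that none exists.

3153

gcd(2990, 6958) = 2, and 2 | 6338, so solutions exist.
Divide through by 2: 1495×k = 3169 (mod 3479).
1495⁻¹ ≡ 1864 (mod 3479).
k ≡ 1864×3169 ≡ 3153 (mod 3479).
The smallest non-negative solution is k = 3153.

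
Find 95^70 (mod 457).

70 in binary is 1000110, i.e. 70 = 64 + 4 + 2.
95^1 ≡ 95 (mod 457)
95^2 ≡ 95^2 = 9025 ≡ 342 (mod 457)
95^4 ≡ 342^2 = 116964 ≡ 429 (mod 457)
95^8 ≡ 429^2 = 184041 ≡ 327 (mod 457)
95^16 ≡ 327^2 = 106929 ≡ 448 (mod 457)
95^32 ≡ 448^2 = 200704 ≡ 81 (mod 457)
95^64 ≡ 81^2 = 6561 ≡ 163 (mod 457)
95^70 = 95^64 · 95^4 · 95^2 ≡ 163 · 429 · 342 (mod 457).
Accumulate the product:
163 · 429 = 69927 ≡ 6
6 · 342 = 2052 ≡ 224

224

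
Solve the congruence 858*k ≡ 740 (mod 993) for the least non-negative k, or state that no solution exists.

gcd(858, 993) = 3, and 3 does not divide 740.
So the congruence has no solution.

no solution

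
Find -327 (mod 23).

-327 = -15·23 + 18, so -327 ≡ 18 (mod 23).

18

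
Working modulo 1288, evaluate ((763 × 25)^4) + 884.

763 × 25 = 19075 ≡ 1043 (mod 1288)
(1043)^4 ≡ 945 (mod 1288)
945 + 884 = 1829 ≡ 541 (mod 1288)

541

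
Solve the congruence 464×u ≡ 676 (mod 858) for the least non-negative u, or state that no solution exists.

338

gcd(464, 858) = 2, and 2 | 676, so solutions exist.
Divide through by 2: 232×u = 338 (mod 429).
232⁻¹ ≡ 331 (mod 429).
u ≡ 331×338 ≡ 338 (mod 429).
The smallest non-negative solution is u = 338.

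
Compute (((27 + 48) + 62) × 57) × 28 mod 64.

27 + 48 = 75 ≡ 11 (mod 64)
11 + 62 = 73 ≡ 9 (mod 64)
9 × 57 = 513 ≡ 1 (mod 64)
1 × 28 = 28

28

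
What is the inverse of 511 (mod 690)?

451

Apply the Euclidean algorithm and back-substitute:
690 = 1×511 + 179
511 = 2×179 + 153
179 = 1×153 + 26
153 = 5×26 + 23
26 = 1×23 + 3
23 = 7×3 + 2
3 = 1×2 + 1
2 = 2×1 + 0
gcd(511, 690) = 1, so the inverse exists.
Bézout: 1 = 177×690 − 239×511.
So 511⁻¹ ≡ −239 ≡ 451 (mod 690).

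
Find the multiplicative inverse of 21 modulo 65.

Run the extended Euclidean algorithm:
65 = 3×21 + 2
21 = 10×2 + 1
2 = 2×1 + 0
gcd(21, 65) = 1, so the inverse exists.
Back-substitute for 1:
1 = 1×21 − 10×2
  = −10×65 + 31×21
So 21⁻¹ ≡ 31 (mod 65).

31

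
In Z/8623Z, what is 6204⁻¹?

8623 = 1*6204 + 2419
6204 = 2*2419 + 1366
2419 = 1*1366 + 1053
1366 = 1*1053 + 313
1053 = 3*313 + 114
313 = 2*114 + 85
114 = 1*85 + 29
85 = 2*29 + 27
29 = 1*27 + 2
27 = 13*2 + 1
2 = 2*1 + 0
gcd(6204, 8623) = 1, so the inverse exists.
Back-substitute for 1:
1 = 1*27 − 13*2
  = −13*29 + 14*27
  = 14*85 − 41*29
  = −41*114 + 55*85
  = 55*313 − 151*114
  = −151*1053 + 508*313
  = 508*1366 − 659*1053
  = −659*2419 + 1167*1366
  = 1167*6204 − 2993*2419
  = −2993*8623 + 4160*6204
So 6204⁻¹ ≡ 4160 (mod 8623).

4160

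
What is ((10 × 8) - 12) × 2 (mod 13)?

10 × 8 = 80 ≡ 2 (mod 13)
2 - 12 = -10 ≡ 3 (mod 13)
3 × 2 = 6

6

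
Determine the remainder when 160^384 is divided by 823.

730

160^1 ≡ 160 (mod 823)
160^2 ≡ 160^2 = 25600 ≡ 87 (mod 823)
160^4 ≡ 87^2 = 7569 ≡ 162 (mod 823)
160^8 ≡ 162^2 = 26244 ≡ 731 (mod 823)
160^16 ≡ 731^2 = 534361 ≡ 234 (mod 823)
160^32 ≡ 234^2 = 54756 ≡ 438 (mod 823)
160^64 ≡ 438^2 = 191844 ≡ 85 (mod 823)
160^128 ≡ 85^2 = 7225 ≡ 641 (mod 823)
160^256 ≡ 641^2 = 410881 ≡ 204 (mod 823)
160^384 = 160^256 · 160^128 ≡ 204 · 641 (mod 823).
204 · 641 = 130764 ≡ 730 (mod 823).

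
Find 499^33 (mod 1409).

Using repeated squaring:
33 in binary is 100001, i.e. 33 = 32 + 1.
499^1 ≡ 499 (mod 1409)
499^2 ≡ 499^2 = 249001 ≡ 1017 (mod 1409)
499^4 ≡ 1017^2 = 1034289 ≡ 83 (mod 1409)
499^8 ≡ 83^2 = 6889 ≡ 1253 (mod 1409)
499^16 ≡ 1253^2 = 1570009 ≡ 383 (mod 1409)
499^32 ≡ 383^2 = 146689 ≡ 153 (mod 1409)
499^33 = 499^32 * 499^1 ≡ 153 * 499 (mod 1409).
153 * 499 = 76347 ≡ 261 (mod 1409).

261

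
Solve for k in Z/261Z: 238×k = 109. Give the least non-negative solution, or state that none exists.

52

gcd(238, 261) = 1, so a unique solution mod 261 exists.
238⁻¹ ≡ 34 (mod 261).
k ≡ 34×109 ≡ 52 (mod 261).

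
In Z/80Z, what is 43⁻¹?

Apply the Euclidean algorithm and back-substitute:
80 = 1*43 + 37
43 = 1*37 + 6
37 = 6*6 + 1
6 = 6*1 + 0
gcd(43, 80) = 1, so the inverse exists.
Back-substitute for 1:
1 = 1*37 − 6*6
  = −6*43 + 7*37
  = 7*80 − 13*43
So 43⁻¹ ≡ −13 ≡ 67 (mod 80).

67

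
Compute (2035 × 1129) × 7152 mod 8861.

2035 × 1129 = 2297515 ≡ 2516 (mod 8861)
2516 × 7152 = 17994432 ≡ 6602 (mod 8861)

6602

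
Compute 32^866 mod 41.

40

By square-and-multiply:
866 in binary is 1101100010, i.e. 866 = 512 + 256 + 64 + 32 + 2.
32^1 ≡ 32 (mod 41)
32^2 ≡ 32^2 = 1024 ≡ 40 (mod 41)
32^4 ≡ 40^2 = 1600 ≡ 1 (mod 41)
32^8 ≡ 1^2 = 1 (mod 41)
32^16 ≡ 1^2 = 1 (mod 41)
32^32 ≡ 1^2 = 1 (mod 41)
32^64 ≡ 1^2 = 1 (mod 41)
32^128 ≡ 1^2 = 1 (mod 41)
32^256 ≡ 1^2 = 1 (mod 41)
32^512 ≡ 1^2 = 1 (mod 41)
32^866 = 32^512 * 32^256 * 32^64 * 32^32 * 32^2 ≡ 1 * 1 * 1 * 1 * 40 (mod 41).
Accumulate the product:
1 * 1 = 1
1 * 1 = 1
1 * 1 = 1
1 * 40 = 40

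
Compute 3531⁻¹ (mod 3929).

385

Run the extended Euclidean algorithm:
3929 = 1×3531 + 398
3531 = 8×398 + 347
398 = 1×347 + 51
347 = 6×51 + 41
51 = 1×41 + 10
41 = 4×10 + 1
10 = 10×1 + 0
gcd(3531, 3929) = 1, so the inverse exists.
Back-substitute for 1:
1 = 1×41 − 4×10
  = −4×51 + 5×41
  = 5×347 − 34×51
  = −34×398 + 39×347
  = 39×3531 − 346×398
  = −346×3929 + 385×3531
So 3531⁻¹ ≡ 385 (mod 3929).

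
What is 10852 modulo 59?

10852 = 183·59 + 55, so 10852 ≡ 55 (mod 59).

55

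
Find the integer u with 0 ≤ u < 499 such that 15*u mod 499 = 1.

366

Run the extended Euclidean algorithm:
499 = 33*15 + 4
15 = 3*4 + 3
4 = 1*3 + 1
3 = 3*1 + 0
gcd(15, 499) = 1, so the inverse exists.
Bézout: 1 = 4*499 − 133*15.
So 15⁻¹ ≡ −133 ≡ 366 (mod 499).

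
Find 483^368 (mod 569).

Using repeated squaring:
368 in binary is 101110000, i.e. 368 = 256 + 64 + 32 + 16.
483^1 ≡ 483 (mod 569)
483^2 ≡ 483^2 = 233289 ≡ 568 (mod 569)
483^4 ≡ 568^2 = 322624 ≡ 1 (mod 569)
483^8 ≡ 1^2 = 1 (mod 569)
483^16 ≡ 1^2 = 1 (mod 569)
483^32 ≡ 1^2 = 1 (mod 569)
483^64 ≡ 1^2 = 1 (mod 569)
483^128 ≡ 1^2 = 1 (mod 569)
483^256 ≡ 1^2 = 1 (mod 569)
483^368 = 483^256 × 483^64 × 483^32 × 483^16 ≡ 1 × 1 × 1 × 1 (mod 569).
Accumulate the product:
1 × 1 = 1
1 × 1 = 1
1 × 1 = 1

1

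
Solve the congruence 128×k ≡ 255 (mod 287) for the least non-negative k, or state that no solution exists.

215

gcd(128, 287) = 1, so a unique solution mod 287 exists.
128⁻¹ ≡ 74 (mod 287).
k ≡ 74×255 ≡ 215 (mod 287).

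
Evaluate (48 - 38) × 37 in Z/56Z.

34

48 - 38 = 10
10 × 37 = 370 ≡ 34 (mod 56)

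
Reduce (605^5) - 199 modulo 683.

301

(605)^5 ≡ 500 (mod 683)
500 - 199 = 301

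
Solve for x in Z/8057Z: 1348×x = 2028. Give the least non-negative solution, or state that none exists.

7150

gcd(1348, 8057) = 1, so a unique solution mod 8057 exists.
1348⁻¹ ≡ 520 (mod 8057).
x ≡ 520×2028 ≡ 7150 (mod 8057).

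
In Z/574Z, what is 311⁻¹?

299

574 = 1×311 + 263
311 = 1×263 + 48
263 = 5×48 + 23
48 = 2×23 + 2
23 = 11×2 + 1
2 = 2×1 + 0
gcd(311, 574) = 1, so the inverse exists.
Bézout: 1 = 149×574 − 275×311.
So 311⁻¹ ≡ −275 ≡ 299 (mod 574).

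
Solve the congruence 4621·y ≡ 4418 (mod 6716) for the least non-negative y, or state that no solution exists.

gcd(4621, 6716) = 1, so a unique solution mod 6716 exists.
4621⁻¹ ≡ 5485 (mod 6716).
y ≡ 5485·4418 ≡ 1402 (mod 6716).

1402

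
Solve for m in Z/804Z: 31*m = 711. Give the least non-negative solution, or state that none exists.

gcd(31, 804) = 1, so a unique solution mod 804 exists.
31⁻¹ ≡ 415 (mod 804).
m ≡ 415*711 ≡ 801 (mod 804).

801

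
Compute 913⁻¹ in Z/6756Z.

6756 = 7×913 + 365
913 = 2×365 + 183
365 = 1×183 + 182
183 = 1×182 + 1
182 = 182×1 + 0
gcd(913, 6756) = 1, so the inverse exists.
Back-substitute for 1:
1 = 1×183 − 1×182
  = −1×365 + 2×183
  = 2×913 − 5×365
  = −5×6756 + 37×913
So 913⁻¹ ≡ 37 (mod 6756).

37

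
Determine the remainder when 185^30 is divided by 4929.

838

30 in binary is 11110, i.e. 30 = 16 + 8 + 4 + 2.
185^1 ≡ 185 (mod 4929)
185^2 ≡ 185^2 = 34225 ≡ 4651 (mod 4929)
185^4 ≡ 4651^2 = 21631801 ≡ 3349 (mod 4929)
185^8 ≡ 3349^2 = 11215801 ≡ 2326 (mod 4929)
185^16 ≡ 2326^2 = 5410276 ≡ 3163 (mod 4929)
185^30 = 185^16 * 185^8 * 185^4 * 185^2 ≡ 3163 * 2326 * 3349 * 4651 (mod 4929).
Accumulate the product:
3163 * 2326 = 7357138 ≡ 3070
3070 * 3349 = 10281430 ≡ 4465
4465 * 4651 = 20766715 ≡ 838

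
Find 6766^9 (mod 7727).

6024

By square-and-multiply:
9 in binary is 1001, i.e. 9 = 8 + 1.
6766^1 ≡ 6766 (mod 7727)
6766^2 ≡ 6766^2 = 45778756 ≡ 4008 (mod 7727)
6766^4 ≡ 4008^2 = 16064064 ≡ 7358 (mod 7727)
6766^8 ≡ 7358^2 = 54140164 ≡ 4802 (mod 7727)
6766^9 = 6766^8 × 6766^1 ≡ 4802 × 6766 (mod 7727).
4802 × 6766 = 32490332 ≡ 6024 (mod 7727).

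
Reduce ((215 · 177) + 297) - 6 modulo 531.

215 · 177 = 38055 ≡ 354 (mod 531)
354 + 297 = 651 ≡ 120 (mod 531)
120 - 6 = 114

114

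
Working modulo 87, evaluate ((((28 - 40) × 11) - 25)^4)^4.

1

28 - 40 = -12 ≡ 75 (mod 87)
75 × 11 = 825 ≡ 42 (mod 87)
42 - 25 = 17
(17)^4 ≡ 1 (mod 87)
(1)^4 ≡ 1 (mod 87)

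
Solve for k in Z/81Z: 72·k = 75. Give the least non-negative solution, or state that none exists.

gcd(72, 81) = 9, and 9 does not divide 75.
So the congruence has no solution.

no solution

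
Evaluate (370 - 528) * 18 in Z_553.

370 - 528 = -158 ≡ 395 (mod 553)
395 * 18 = 7110 ≡ 474 (mod 553)

474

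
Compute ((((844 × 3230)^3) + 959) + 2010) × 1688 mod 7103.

796

844 × 3230 = 2726120 ≡ 5671 (mod 7103)
(5671)^3 ≡ 280 (mod 7103)
280 + 959 = 1239
1239 + 2010 = 3249
3249 × 1688 = 5484312 ≡ 796 (mod 7103)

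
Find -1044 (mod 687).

-1044 = -2·687 + 330, so -1044 ≡ 330 (mod 687).

330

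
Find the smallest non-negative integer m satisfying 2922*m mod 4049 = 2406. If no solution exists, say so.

gcd(2922, 4049) = 1, so a unique solution mod 4049 exists.
2922⁻¹ ≡ 3061 (mod 4049).
m ≡ 3061*2406 ≡ 3684 (mod 4049).

3684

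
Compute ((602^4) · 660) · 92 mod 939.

(602)^4 ≡ 622 (mod 939)
622 · 660 = 410520 ≡ 177 (mod 939)
177 · 92 = 16284 ≡ 321 (mod 939)

321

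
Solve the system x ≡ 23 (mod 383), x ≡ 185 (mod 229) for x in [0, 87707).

2704

383⁻¹ mod 229: 383·58 ≡ 1 (mod 229), so 383⁻¹ ≡ 58.
x = 23 + 383·((185 − 23)·58 mod 229) = 23 + 383·7 = 2704.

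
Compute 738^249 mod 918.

249 in binary is 11111001, i.e. 249 = 128 + 64 + 32 + 16 + 8 + 1.
738^1 ≡ 738 (mod 918)
738^2 ≡ 738^2 = 544644 ≡ 270 (mod 918)
738^4 ≡ 270^2 = 72900 ≡ 378 (mod 918)
738^8 ≡ 378^2 = 142884 ≡ 594 (mod 918)
738^16 ≡ 594^2 = 352836 ≡ 324 (mod 918)
738^32 ≡ 324^2 = 104976 ≡ 324 (mod 918)
738^64 ≡ 324^2 = 104976 ≡ 324 (mod 918)
738^128 ≡ 324^2 = 104976 ≡ 324 (mod 918)
738^249 = 738^128 × 738^64 × 738^32 × 738^16 × 738^8 × 738^1 ≡ 324 × 324 × 324 × 324 × 594 × 738 (mod 918).
Accumulate the product:
324 × 324 = 104976 ≡ 324
324 × 324 = 104976 ≡ 324
324 × 324 = 104976 ≡ 324
324 × 594 = 192456 ≡ 594
594 × 738 = 438372 ≡ 486

486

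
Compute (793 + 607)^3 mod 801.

793 + 607 = 1400 ≡ 599 (mod 801)
(599)^3 ≡ 683 (mod 801)

683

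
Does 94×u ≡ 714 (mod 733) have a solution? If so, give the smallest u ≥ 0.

725

gcd(94, 733) = 1, so a unique solution mod 733 exists.
94⁻¹ ≡ 39 (mod 733).
u ≡ 39×714 ≡ 725 (mod 733).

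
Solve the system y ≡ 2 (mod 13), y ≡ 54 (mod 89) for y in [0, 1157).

13⁻¹ mod 89: 13×48 ≡ 1 (mod 89), so 13⁻¹ ≡ 48.
y = 2 + 13×((54 − 2)×48 mod 89) = 2 + 13×4 = 54.

54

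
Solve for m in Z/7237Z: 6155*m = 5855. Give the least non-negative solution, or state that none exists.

gcd(6155, 7237) = 1, so a unique solution mod 7237 exists.
6155⁻¹ ≡ 408 (mod 7237).
m ≡ 408*5855 ≡ 630 (mod 7237).

630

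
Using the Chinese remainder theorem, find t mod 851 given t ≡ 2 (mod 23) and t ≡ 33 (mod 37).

23⁻¹ mod 37: 23×29 ≡ 1 (mod 37), so 23⁻¹ ≡ 29.
t = 2 + 23×((33 − 2)×29 mod 37) = 2 + 23×11 = 255.

255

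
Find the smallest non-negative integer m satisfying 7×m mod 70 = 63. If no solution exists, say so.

gcd(7, 70) = 7, and 7 | 63, so solutions exist.
Divide through by 7: 1×m mod 10 = 9.
1⁻¹ ≡ 1 (mod 10).
m ≡ 1×9 ≡ 9 (mod 10).
The smallest non-negative solution is m = 9.

9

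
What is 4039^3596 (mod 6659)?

555

Compute successive squares:
3596 in binary is 111000001100, i.e. 3596 = 2048 + 1024 + 512 + 8 + 4.
4039^1 ≡ 4039 (mod 6659)
4039^2 ≡ 4039^2 = 16313521 ≡ 5630 (mod 6659)
4039^4 ≡ 5630^2 = 31696900 ≡ 60 (mod 6659)
4039^8 ≡ 60^2 = 3600 (mod 6659)
4039^16 ≡ 3600^2 = 12960000 ≡ 1586 (mod 6659)
4039^32 ≡ 1586^2 = 2515396 ≡ 4953 (mod 6659)
4039^64 ≡ 4953^2 = 24532209 ≡ 453 (mod 6659)
4039^128 ≡ 453^2 = 205209 ≡ 5439 (mod 6659)
4039^256 ≡ 5439^2 = 29582721 ≡ 3443 (mod 6659)
4039^512 ≡ 3443^2 = 11854249 ≡ 1229 (mod 6659)
4039^1024 ≡ 1229^2 = 1510441 ≡ 5507 (mod 6659)
4039^2048 ≡ 5507^2 = 30327049 ≡ 1963 (mod 6659)
4039^3596 = 4039^2048 * 4039^1024 * 4039^512 * 4039^8 * 4039^4 ≡ 1963 * 5507 * 1229 * 3600 * 60 (mod 6659).
Accumulate the product:
1963 * 5507 = 10810241 ≡ 2684
2684 * 1229 = 3298636 ≡ 2431
2431 * 3600 = 8751600 ≡ 1674
1674 * 60 = 100440 ≡ 555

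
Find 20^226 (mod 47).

4

226 in binary is 11100010, i.e. 226 = 128 + 64 + 32 + 2.
20^1 ≡ 20 (mod 47)
20^2 ≡ 20^2 = 400 ≡ 24 (mod 47)
20^4 ≡ 24^2 = 576 ≡ 12 (mod 47)
20^8 ≡ 12^2 = 144 ≡ 3 (mod 47)
20^16 ≡ 3^2 = 9 (mod 47)
20^32 ≡ 9^2 = 81 ≡ 34 (mod 47)
20^64 ≡ 34^2 = 1156 ≡ 28 (mod 47)
20^128 ≡ 28^2 = 784 ≡ 32 (mod 47)
20^226 = 20^128 · 20^64 · 20^32 · 20^2 ≡ 32 · 28 · 34 · 24 (mod 47).
Accumulate the product:
32 · 28 = 896 ≡ 3
3 · 34 = 102 ≡ 8
8 · 24 = 192 ≡ 4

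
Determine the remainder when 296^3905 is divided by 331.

By square-and-multiply:
3905 in binary is 111101000001, i.e. 3905 = 2048 + 1024 + 512 + 256 + 64 + 1.
296^1 ≡ 296 (mod 331)
296^2 ≡ 296^2 = 87616 ≡ 232 (mod 331)
296^4 ≡ 232^2 = 53824 ≡ 202 (mod 331)
296^8 ≡ 202^2 = 40804 ≡ 91 (mod 331)
296^16 ≡ 91^2 = 8281 ≡ 6 (mod 331)
296^32 ≡ 6^2 = 36 (mod 331)
296^64 ≡ 36^2 = 1296 ≡ 303 (mod 331)
296^128 ≡ 303^2 = 91809 ≡ 122 (mod 331)
296^256 ≡ 122^2 = 14884 ≡ 320 (mod 331)
296^512 ≡ 320^2 = 102400 ≡ 121 (mod 331)
296^1024 ≡ 121^2 = 14641 ≡ 77 (mod 331)
296^2048 ≡ 77^2 = 5929 ≡ 302 (mod 331)
296^3905 = 296^2048 · 296^1024 · 296^512 · 296^256 · 296^64 · 296^1 ≡ 302 · 77 · 121 · 320 · 303 · 296 (mod 331).
Accumulate the product:
302 · 77 = 23254 ≡ 84
84 · 121 = 10164 ≡ 234
234 · 320 = 74880 ≡ 74
74 · 303 = 22422 ≡ 245
245 · 296 = 72520 ≡ 31

31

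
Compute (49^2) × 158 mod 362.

344

(49)^2 ≡ 229 (mod 362)
229 × 158 = 36182 ≡ 344 (mod 362)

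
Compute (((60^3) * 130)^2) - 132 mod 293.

(60)^3 ≡ 59 (mod 293)
59 * 130 = 7670 ≡ 52 (mod 293)
(52)^2 ≡ 67 (mod 293)
67 - 132 = -65 ≡ 228 (mod 293)

228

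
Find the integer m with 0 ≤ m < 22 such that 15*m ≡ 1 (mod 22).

3

22 = 1·15 + 7
15 = 2·7 + 1
7 = 7·1 + 0
gcd(15, 22) = 1, so the inverse exists.
Bézout: 1 = −2·22 + 3·15.
So 15⁻¹ ≡ 3 (mod 22).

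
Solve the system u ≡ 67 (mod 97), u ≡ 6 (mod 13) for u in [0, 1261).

97⁻¹ mod 13: 97×11 ≡ 1 (mod 13), so 97⁻¹ ≡ 11.
u = 67 + 97×((6 − 67)×11 mod 13) = 67 + 97×5 = 552.

552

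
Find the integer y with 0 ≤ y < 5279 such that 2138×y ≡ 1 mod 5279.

200

5279 = 2×2138 + 1003
2138 = 2×1003 + 132
1003 = 7×132 + 79
132 = 1×79 + 53
79 = 1×53 + 26
53 = 2×26 + 1
26 = 26×1 + 0
gcd(2138, 5279) = 1, so the inverse exists.
Back-substitute for 1:
1 = 1×53 − 2×26
  = −2×79 + 3×53
  = 3×132 − 5×79
  = −5×1003 + 38×132
  = 38×2138 − 81×1003
  = −81×5279 + 200×2138
So 2138⁻¹ ≡ 200 (mod 5279).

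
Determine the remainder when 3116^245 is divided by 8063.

By square-and-multiply:
245 in binary is 11110101, i.e. 245 = 128 + 64 + 32 + 16 + 4 + 1.
3116^1 ≡ 3116 (mod 8063)
3116^2 ≡ 3116^2 = 9709456 ≡ 1604 (mod 8063)
3116^4 ≡ 1604^2 = 2572816 ≡ 719 (mod 8063)
3116^8 ≡ 719^2 = 516961 ≡ 929 (mod 8063)
3116^16 ≡ 929^2 = 863041 ≡ 300 (mod 8063)
3116^32 ≡ 300^2 = 90000 ≡ 1307 (mod 8063)
3116^64 ≡ 1307^2 = 1708249 ≡ 6956 (mod 8063)
3116^128 ≡ 6956^2 = 48385936 ≡ 7936 (mod 8063)
3116^245 = 3116^128 × 3116^64 × 3116^32 × 3116^16 × 3116^4 × 3116^1 ≡ 7936 × 6956 × 1307 × 300 × 719 × 3116 (mod 8063).
Accumulate the product:
7936 × 6956 = 55202816 ≡ 3518
3518 × 1307 = 4598026 ≡ 2116
2116 × 300 = 634800 ≡ 5886
5886 × 719 = 4232034 ≡ 7022
7022 × 3116 = 21880552 ≡ 5633

5633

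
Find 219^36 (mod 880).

1

36 in binary is 100100, i.e. 36 = 32 + 4.
219^1 ≡ 219 (mod 880)
219^2 ≡ 219^2 = 47961 ≡ 441 (mod 880)
219^4 ≡ 441^2 = 194481 ≡ 1 (mod 880)
219^8 ≡ 1^2 = 1 (mod 880)
219^16 ≡ 1^2 = 1 (mod 880)
219^32 ≡ 1^2 = 1 (mod 880)
219^36 = 219^32 * 219^4 ≡ 1 * 1 (mod 880).
1 * 1 = 1 ≡ 1 (mod 880).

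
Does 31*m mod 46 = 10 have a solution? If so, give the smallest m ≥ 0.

gcd(31, 46) = 1, so a unique solution mod 46 exists.
31⁻¹ ≡ 3 (mod 46).
m ≡ 3*10 ≡ 30 (mod 46).

30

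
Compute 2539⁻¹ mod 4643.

4120

By the extended Euclidean algorithm:
4643 = 1×2539 + 2104
2539 = 1×2104 + 435
2104 = 4×435 + 364
435 = 1×364 + 71
364 = 5×71 + 9
71 = 7×9 + 8
9 = 1×8 + 1
8 = 8×1 + 0
gcd(2539, 4643) = 1, so the inverse exists.
Bézout: 1 = 286×4643 − 523×2539.
So 2539⁻¹ ≡ −523 ≡ 4120 (mod 4643).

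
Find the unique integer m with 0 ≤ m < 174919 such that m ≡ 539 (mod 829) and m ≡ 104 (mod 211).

829⁻¹ mod 211: 829·14 ≡ 1 (mod 211), so 829⁻¹ ≡ 14.
m = 539 + 829·((104 − 539)·14 mod 211) = 539 + 829·29 = 24580.

24580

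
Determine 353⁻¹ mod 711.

284

Run the extended Euclidean algorithm:
711 = 2*353 + 5
353 = 70*5 + 3
5 = 1*3 + 2
3 = 1*2 + 1
2 = 2*1 + 0
gcd(353, 711) = 1, so the inverse exists.
Bézout: 1 = −141*711 + 284*353.
So 353⁻¹ ≡ 284 (mod 711).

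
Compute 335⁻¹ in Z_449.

256

449 = 1*335 + 114
335 = 2*114 + 107
114 = 1*107 + 7
107 = 15*7 + 2
7 = 3*2 + 1
2 = 2*1 + 0
gcd(335, 449) = 1, so the inverse exists.
Bézout: 1 = 144*449 − 193*335.
So 335⁻¹ ≡ −193 ≡ 256 (mod 449).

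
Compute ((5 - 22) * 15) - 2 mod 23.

19

5 - 22 = -17 ≡ 6 (mod 23)
6 * 15 = 90 ≡ 21 (mod 23)
21 - 2 = 19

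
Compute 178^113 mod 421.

113 in binary is 1110001, i.e. 113 = 64 + 32 + 16 + 1.
178^1 ≡ 178 (mod 421)
178^2 ≡ 178^2 = 31684 ≡ 109 (mod 421)
178^4 ≡ 109^2 = 11881 ≡ 93 (mod 421)
178^8 ≡ 93^2 = 8649 ≡ 229 (mod 421)
178^16 ≡ 229^2 = 52441 ≡ 237 (mod 421)
178^32 ≡ 237^2 = 56169 ≡ 176 (mod 421)
178^64 ≡ 176^2 = 30976 ≡ 243 (mod 421)
178^113 = 178^64 × 178^32 × 178^16 × 178^1 ≡ 243 × 176 × 237 × 178 (mod 421).
Accumulate the product:
243 × 176 = 42768 ≡ 247
247 × 237 = 58539 ≡ 20
20 × 178 = 3560 ≡ 192

192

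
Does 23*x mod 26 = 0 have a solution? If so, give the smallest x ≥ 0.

0

gcd(23, 26) = 1, so a unique solution mod 26 exists.
23⁻¹ ≡ 17 (mod 26).
x ≡ 17*0 ≡ 0 (mod 26).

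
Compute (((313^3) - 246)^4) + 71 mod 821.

(313)^3 ≡ 768 (mod 821)
768 - 246 = 522
(522)^4 ≡ 355 (mod 821)
355 + 71 = 426

426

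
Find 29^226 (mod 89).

80

29^1 ≡ 29 (mod 89)
29^2 ≡ 29^2 = 841 ≡ 40 (mod 89)
29^4 ≡ 40^2 = 1600 ≡ 87 (mod 89)
29^8 ≡ 87^2 = 7569 ≡ 4 (mod 89)
29^16 ≡ 4^2 = 16 (mod 89)
29^32 ≡ 16^2 = 256 ≡ 78 (mod 89)
29^64 ≡ 78^2 = 6084 ≡ 32 (mod 89)
29^128 ≡ 32^2 = 1024 ≡ 45 (mod 89)
29^226 = 29^128 × 29^64 × 29^32 × 29^2 ≡ 45 × 32 × 78 × 40 (mod 89).
Accumulate the product:
45 × 32 = 1440 ≡ 16
16 × 78 = 1248 ≡ 2
2 × 40 = 80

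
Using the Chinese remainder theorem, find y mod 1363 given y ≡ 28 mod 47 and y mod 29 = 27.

404

47⁻¹ mod 29: 47×21 ≡ 1 (mod 29), so 47⁻¹ ≡ 21.
y = 28 + 47×((27 − 28)×21 mod 29) = 28 + 47×8 = 404.
Check: 404 mod 47 = 28, 404 mod 29 = 27. ✓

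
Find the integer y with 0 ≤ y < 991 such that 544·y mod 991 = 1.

Apply the Euclidean algorithm and back-substitute:
991 = 1·544 + 447
544 = 1·447 + 97
447 = 4·97 + 59
97 = 1·59 + 38
59 = 1·38 + 21
38 = 1·21 + 17
21 = 1·17 + 4
17 = 4·4 + 1
4 = 4·1 + 0
gcd(544, 991) = 1, so the inverse exists.
Bézout: 1 = −129·991 + 235·544.
So 544⁻¹ ≡ 235 (mod 991).

235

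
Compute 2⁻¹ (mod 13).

7

13 = 6*2 + 1
2 = 2*1 + 0
gcd(2, 13) = 1, so the inverse exists.
Bézout: 1 = 1*13 − 6*2.
So 2⁻¹ ≡ −6 ≡ 7 (mod 13).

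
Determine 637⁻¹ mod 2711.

2711 = 4*637 + 163
637 = 3*163 + 148
163 = 1*148 + 15
148 = 9*15 + 13
15 = 1*13 + 2
13 = 6*2 + 1
2 = 2*1 + 0
gcd(637, 2711) = 1, so the inverse exists.
Bézout: 1 = −297*2711 + 1264*637.
So 637⁻¹ ≡ 1264 (mod 2711).

1264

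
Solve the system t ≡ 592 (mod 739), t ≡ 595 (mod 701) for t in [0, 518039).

150609

739⁻¹ mod 701: 739×535 ≡ 1 (mod 701), so 739⁻¹ ≡ 535.
t = 592 + 739×((595 − 592)×535 mod 701) = 592 + 739×203 = 150609.
Check: 150609 mod 739 = 592, 150609 mod 701 = 595. ✓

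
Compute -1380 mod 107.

-1380 = -13·107 + 11, so -1380 ≡ 11 (mod 107).

11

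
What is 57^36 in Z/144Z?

81

36 in binary is 100100, i.e. 36 = 32 + 4.
57^1 ≡ 57 (mod 144)
57^2 ≡ 57^2 = 3249 ≡ 81 (mod 144)
57^4 ≡ 81^2 = 6561 ≡ 81 (mod 144)
57^8 ≡ 81^2 = 6561 ≡ 81 (mod 144)
57^16 ≡ 81^2 = 6561 ≡ 81 (mod 144)
57^32 ≡ 81^2 = 6561 ≡ 81 (mod 144)
57^36 = 57^32 · 57^4 ≡ 81 · 81 (mod 144).
81 · 81 = 6561 ≡ 81 (mod 144).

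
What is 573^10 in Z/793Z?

573^1 ≡ 573 (mod 793)
573^2 ≡ 573^2 = 328329 ≡ 27 (mod 793)
573^4 ≡ 27^2 = 729 (mod 793)
573^8 ≡ 729^2 = 531441 ≡ 131 (mod 793)
573^10 = 573^8 · 573^2 ≡ 131 · 27 (mod 793).
131 · 27 = 3537 ≡ 365 (mod 793).

365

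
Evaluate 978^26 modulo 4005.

Using repeated squaring:
26 in binary is 11010, i.e. 26 = 16 + 8 + 2.
978^1 ≡ 978 (mod 4005)
978^2 ≡ 978^2 = 956484 ≡ 3294 (mod 4005)
978^4 ≡ 3294^2 = 10850436 ≡ 891 (mod 4005)
978^8 ≡ 891^2 = 793881 ≡ 891 (mod 4005)
978^16 ≡ 891^2 = 793881 ≡ 891 (mod 4005)
978^26 = 978^16 * 978^8 * 978^2 ≡ 891 * 891 * 3294 (mod 4005).
Accumulate the product:
891 * 891 = 793881 ≡ 891
891 * 3294 = 2934954 ≡ 3294

3294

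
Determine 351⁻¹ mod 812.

155

812 = 2×351 + 110
351 = 3×110 + 21
110 = 5×21 + 5
21 = 4×5 + 1
5 = 5×1 + 0
gcd(351, 812) = 1, so the inverse exists.
Back-substitute for 1:
1 = 1×21 − 4×5
  = −4×110 + 21×21
  = 21×351 − 67×110
  = −67×812 + 155×351
So 351⁻¹ ≡ 155 (mod 812).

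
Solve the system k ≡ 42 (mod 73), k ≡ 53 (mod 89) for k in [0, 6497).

1210

73⁻¹ mod 89: 73*50 ≡ 1 (mod 89), so 73⁻¹ ≡ 50.
k = 42 + 73*((53 − 42)*50 mod 89) = 42 + 73*16 = 1210.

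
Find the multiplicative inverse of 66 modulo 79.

6

Run the extended Euclidean algorithm:
79 = 1·66 + 13
66 = 5·13 + 1
13 = 13·1 + 0
gcd(66, 79) = 1, so the inverse exists.
Bézout: 1 = −5·79 + 6·66.
So 66⁻¹ ≡ 6 (mod 79).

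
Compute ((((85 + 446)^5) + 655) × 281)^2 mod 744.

85 + 446 = 531
(531)^5 ≡ 435 (mod 744)
435 + 655 = 1090 ≡ 346 (mod 744)
346 × 281 = 97226 ≡ 506 (mod 744)
(506)^2 ≡ 100 (mod 744)

100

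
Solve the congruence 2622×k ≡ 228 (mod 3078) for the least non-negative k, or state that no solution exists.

13

gcd(2622, 3078) = 114, and 114 | 228, so solutions exist.
Divide through by 114: 23×k ≡ 2 (mod 27).
23⁻¹ ≡ 20 (mod 27).
k ≡ 20×2 ≡ 13 (mod 27).
The smallest non-negative solution is k = 13.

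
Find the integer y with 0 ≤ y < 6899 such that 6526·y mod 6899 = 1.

4587

Run the extended Euclidean algorithm:
6899 = 1*6526 + 373
6526 = 17*373 + 185
373 = 2*185 + 3
185 = 61*3 + 2
3 = 1*2 + 1
2 = 2*1 + 0
gcd(6526, 6899) = 1, so the inverse exists.
Bézout: 1 = 2187*6899 − 2312*6526.
So 6526⁻¹ ≡ −2312 ≡ 4587 (mod 6899).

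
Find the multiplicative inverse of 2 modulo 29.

15

29 = 14×2 + 1
2 = 2×1 + 0
gcd(2, 29) = 1, so the inverse exists.
Bézout: 1 = 1×29 − 14×2.
So 2⁻¹ ≡ −14 ≡ 15 (mod 29).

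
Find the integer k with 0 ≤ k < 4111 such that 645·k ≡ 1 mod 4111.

3531

By the extended Euclidean algorithm:
4111 = 6*645 + 241
645 = 2*241 + 163
241 = 1*163 + 78
163 = 2*78 + 7
78 = 11*7 + 1
7 = 7*1 + 0
gcd(645, 4111) = 1, so the inverse exists.
Bézout: 1 = 91*4111 − 580*645.
So 645⁻¹ ≡ −580 ≡ 3531 (mod 4111).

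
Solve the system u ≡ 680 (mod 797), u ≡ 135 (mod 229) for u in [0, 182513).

137764

797⁻¹ mod 229: 797·127 ≡ 1 (mod 229), so 797⁻¹ ≡ 127.
u = 680 + 797·((135 − 680)·127 mod 229) = 680 + 797·172 = 137764.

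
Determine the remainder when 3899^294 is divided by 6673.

294 in binary is 100100110, i.e. 294 = 256 + 32 + 4 + 2.
3899^1 ≡ 3899 (mod 6673)
3899^2 ≡ 3899^2 = 15202201 ≡ 1107 (mod 6673)
3899^4 ≡ 1107^2 = 1225449 ≡ 4290 (mod 6673)
3899^8 ≡ 4290^2 = 18404100 ≡ 6639 (mod 6673)
3899^16 ≡ 6639^2 = 44076321 ≡ 1156 (mod 6673)
3899^32 ≡ 1156^2 = 1336336 ≡ 1736 (mod 6673)
3899^64 ≡ 1736^2 = 3013696 ≡ 4173 (mod 6673)
3899^128 ≡ 4173^2 = 17413929 ≡ 4072 (mod 6673)
3899^256 ≡ 4072^2 = 16581184 ≡ 5452 (mod 6673)
3899^294 = 3899^256 × 3899^32 × 3899^4 × 3899^2 ≡ 5452 × 1736 × 4290 × 1107 (mod 6673).
Accumulate the product:
5452 × 1736 = 9464672 ≡ 2358
2358 × 4290 = 10115820 ≡ 6225
6225 × 1107 = 6891075 ≡ 4539

4539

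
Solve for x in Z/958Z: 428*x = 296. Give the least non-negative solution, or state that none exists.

229

gcd(428, 958) = 2, and 2 | 296, so solutions exist.
Divide through by 2: 214*x ≡ 148 mod 479.
214⁻¹ ≡ 432 (mod 479).
x ≡ 432*148 ≡ 229 (mod 479).
The smallest non-negative solution is x = 229.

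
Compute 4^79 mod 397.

381

79 in binary is 1001111, i.e. 79 = 64 + 8 + 4 + 2 + 1.
4^1 ≡ 4 (mod 397)
4^2 ≡ 4^2 = 16 (mod 397)
4^4 ≡ 16^2 = 256 (mod 397)
4^8 ≡ 256^2 = 65536 ≡ 31 (mod 397)
4^16 ≡ 31^2 = 961 ≡ 167 (mod 397)
4^32 ≡ 167^2 = 27889 ≡ 99 (mod 397)
4^64 ≡ 99^2 = 9801 ≡ 273 (mod 397)
4^79 = 4^64 · 4^8 · 4^4 · 4^2 · 4^1 ≡ 273 · 31 · 256 · 16 · 4 (mod 397).
Accumulate the product:
273 · 31 = 8463 ≡ 126
126 · 256 = 32256 ≡ 99
99 · 16 = 1584 ≡ 393
393 · 4 = 1572 ≡ 381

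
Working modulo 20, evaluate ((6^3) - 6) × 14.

0

(6)^3 ≡ 16 (mod 20)
16 - 6 = 10
10 × 14 = 140 ≡ 0 (mod 20)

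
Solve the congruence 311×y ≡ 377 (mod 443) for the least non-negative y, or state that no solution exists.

gcd(311, 443) = 1, so a unique solution mod 443 exists.
311⁻¹ ≡ 198 (mod 443).
y ≡ 198×377 ≡ 222 (mod 443).

222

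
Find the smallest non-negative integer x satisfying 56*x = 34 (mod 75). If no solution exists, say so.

14

gcd(56, 75) = 1, so a unique solution mod 75 exists.
56⁻¹ ≡ 71 (mod 75).
x ≡ 71*34 ≡ 14 (mod 75).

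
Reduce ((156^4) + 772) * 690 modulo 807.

(156)^4 ≡ 543 (mod 807)
543 + 772 = 1315 ≡ 508 (mod 807)
508 * 690 = 350520 ≡ 282 (mod 807)

282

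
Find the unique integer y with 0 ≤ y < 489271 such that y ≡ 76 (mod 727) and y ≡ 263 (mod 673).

482804

727⁻¹ mod 673: 727*511 ≡ 1 (mod 673), so 727⁻¹ ≡ 511.
y = 76 + 727*((263 − 76)*511 mod 673) = 76 + 727*664 = 482804.
Check: 482804 mod 727 = 76, 482804 mod 673 = 263. ✓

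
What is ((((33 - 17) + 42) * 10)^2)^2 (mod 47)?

18

33 - 17 = 16
16 + 42 = 58 ≡ 11 (mod 47)
11 * 10 = 110 ≡ 16 (mod 47)
(16)^2 ≡ 21 (mod 47)
(21)^2 ≡ 18 (mod 47)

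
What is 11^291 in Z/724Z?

699

Using repeated squaring:
291 in binary is 100100011, i.e. 291 = 256 + 32 + 2 + 1.
11^1 ≡ 11 (mod 724)
11^2 ≡ 11^2 = 121 (mod 724)
11^4 ≡ 121^2 = 14641 ≡ 161 (mod 724)
11^8 ≡ 161^2 = 25921 ≡ 581 (mod 724)
11^16 ≡ 581^2 = 337561 ≡ 177 (mod 724)
11^32 ≡ 177^2 = 31329 ≡ 197 (mod 724)
11^64 ≡ 197^2 = 38809 ≡ 437 (mod 724)
11^128 ≡ 437^2 = 190969 ≡ 557 (mod 724)
11^256 ≡ 557^2 = 310249 ≡ 377 (mod 724)
11^291 = 11^256 · 11^32 · 11^2 · 11^1 ≡ 377 · 197 · 121 · 11 (mod 724).
Accumulate the product:
377 · 197 = 74269 ≡ 421
421 · 121 = 50941 ≡ 261
261 · 11 = 2871 ≡ 699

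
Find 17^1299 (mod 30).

23

1299 in binary is 10100010011, i.e. 1299 = 1024 + 256 + 16 + 2 + 1.
17^1 ≡ 17 (mod 30)
17^2 ≡ 17^2 = 289 ≡ 19 (mod 30)
17^4 ≡ 19^2 = 361 ≡ 1 (mod 30)
17^8 ≡ 1^2 = 1 (mod 30)
17^16 ≡ 1^2 = 1 (mod 30)
17^32 ≡ 1^2 = 1 (mod 30)
17^64 ≡ 1^2 = 1 (mod 30)
17^128 ≡ 1^2 = 1 (mod 30)
17^256 ≡ 1^2 = 1 (mod 30)
17^512 ≡ 1^2 = 1 (mod 30)
17^1024 ≡ 1^2 = 1 (mod 30)
17^1299 = 17^1024 × 17^256 × 17^16 × 17^2 × 17^1 ≡ 1 × 1 × 1 × 19 × 17 (mod 30).
Accumulate the product:
1 × 1 = 1
1 × 1 = 1
1 × 19 = 19
19 × 17 = 323 ≡ 23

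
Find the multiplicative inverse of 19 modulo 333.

298

333 = 17·19 + 10
19 = 1·10 + 9
10 = 1·9 + 1
9 = 9·1 + 0
gcd(19, 333) = 1, so the inverse exists.
Back-substitute for 1:
1 = 1·10 − 1·9
  = −1·19 + 2·10
  = 2·333 − 35·19
So 19⁻¹ ≡ −35 ≡ 298 (mod 333).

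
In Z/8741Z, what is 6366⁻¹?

By the extended Euclidean algorithm:
8741 = 1×6366 + 2375
6366 = 2×2375 + 1616
2375 = 1×1616 + 759
1616 = 2×759 + 98
759 = 7×98 + 73
98 = 1×73 + 25
73 = 2×25 + 23
25 = 1×23 + 2
23 = 11×2 + 1
2 = 2×1 + 0
gcd(6366, 8741) = 1, so the inverse exists.
Bézout: 1 = 3053×8741 − 4192×6366.
So 6366⁻¹ ≡ −4192 ≡ 4549 (mod 8741).

4549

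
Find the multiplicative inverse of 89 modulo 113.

80

113 = 1×89 + 24
89 = 3×24 + 17
24 = 1×17 + 7
17 = 2×7 + 3
7 = 2×3 + 1
3 = 3×1 + 0
gcd(89, 113) = 1, so the inverse exists.
Bézout: 1 = 26×113 − 33×89.
So 89⁻¹ ≡ −33 ≡ 80 (mod 113).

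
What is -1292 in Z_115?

88

-1292 = -12×115 + 88, so -1292 ≡ 88 (mod 115).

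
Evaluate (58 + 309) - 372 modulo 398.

393

58 + 309 = 367
367 - 372 = -5 ≡ 393 (mod 398)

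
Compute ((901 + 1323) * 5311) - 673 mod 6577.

5276

901 + 1323 = 2224
2224 * 5311 = 11811664 ≡ 5949 (mod 6577)
5949 - 673 = 5276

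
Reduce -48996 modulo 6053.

5481

-48996 = -9×6053 + 5481, so -48996 ≡ 5481 (mod 6053).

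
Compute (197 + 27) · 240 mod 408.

197 + 27 = 224
224 · 240 = 53760 ≡ 312 (mod 408)

312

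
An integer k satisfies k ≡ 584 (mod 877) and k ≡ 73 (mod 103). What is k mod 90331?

33033

877⁻¹ mod 103: 877×35 ≡ 1 (mod 103), so 877⁻¹ ≡ 35.
k = 584 + 877×((73 − 584)×35 mod 103) = 584 + 877×37 = 33033.
Check: 33033 mod 877 = 584, 33033 mod 103 = 73. ✓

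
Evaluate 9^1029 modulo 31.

9^1 ≡ 9 (mod 31)
9^2 ≡ 9^2 = 81 ≡ 19 (mod 31)
9^4 ≡ 19^2 = 361 ≡ 20 (mod 31)
9^8 ≡ 20^2 = 400 ≡ 28 (mod 31)
9^16 ≡ 28^2 = 784 ≡ 9 (mod 31)
9^32 ≡ 9^2 = 81 ≡ 19 (mod 31)
9^64 ≡ 19^2 = 361 ≡ 20 (mod 31)
9^128 ≡ 20^2 = 400 ≡ 28 (mod 31)
9^256 ≡ 28^2 = 784 ≡ 9 (mod 31)
9^512 ≡ 9^2 = 81 ≡ 19 (mod 31)
9^1024 ≡ 19^2 = 361 ≡ 20 (mod 31)
9^1029 = 9^1024 * 9^4 * 9^1 ≡ 20 * 20 * 9 (mod 31).
Accumulate the product:
20 * 20 = 400 ≡ 28
28 * 9 = 252 ≡ 4

4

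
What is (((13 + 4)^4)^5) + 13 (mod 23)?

13 + 4 = 17
(17)^4 ≡ 8 (mod 23)
(8)^5 ≡ 16 (mod 23)
16 + 13 = 29 ≡ 6 (mod 23)

6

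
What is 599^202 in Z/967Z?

Compute successive squares:
202 in binary is 11001010, i.e. 202 = 128 + 64 + 8 + 2.
599^1 ≡ 599 (mod 967)
599^2 ≡ 599^2 = 358801 ≡ 44 (mod 967)
599^4 ≡ 44^2 = 1936 ≡ 2 (mod 967)
599^8 ≡ 2^2 = 4 (mod 967)
599^16 ≡ 4^2 = 16 (mod 967)
599^32 ≡ 16^2 = 256 (mod 967)
599^64 ≡ 256^2 = 65536 ≡ 747 (mod 967)
599^128 ≡ 747^2 = 558009 ≡ 50 (mod 967)
599^202 = 599^128 · 599^64 · 599^8 · 599^2 ≡ 50 · 747 · 4 · 44 (mod 967).
Accumulate the product:
50 · 747 = 37350 ≡ 604
604 · 4 = 2416 ≡ 482
482 · 44 = 21208 ≡ 901

901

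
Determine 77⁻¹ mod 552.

509

Apply the Euclidean algorithm and back-substitute:
552 = 7×77 + 13
77 = 5×13 + 12
13 = 1×12 + 1
12 = 12×1 + 0
gcd(77, 552) = 1, so the inverse exists.
Bézout: 1 = 6×552 − 43×77.
So 77⁻¹ ≡ −43 ≡ 509 (mod 552).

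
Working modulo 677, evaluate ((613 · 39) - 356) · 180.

483

613 · 39 = 23907 ≡ 212 (mod 677)
212 - 356 = -144 ≡ 533 (mod 677)
533 · 180 = 95940 ≡ 483 (mod 677)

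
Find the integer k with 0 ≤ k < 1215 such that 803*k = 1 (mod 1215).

Run the extended Euclidean algorithm:
1215 = 1·803 + 412
803 = 1·412 + 391
412 = 1·391 + 21
391 = 18·21 + 13
21 = 1·13 + 8
13 = 1·8 + 5
8 = 1·5 + 3
5 = 1·3 + 2
3 = 1·2 + 1
2 = 2·1 + 0
gcd(803, 1215) = 1, so the inverse exists.
Back-substitute for 1:
1 = 1·3 − 1·2
  = −1·5 + 2·3
  = 2·8 − 3·5
  = −3·13 + 5·8
  = 5·21 − 8·13
  = −8·391 + 149·21
  = 149·412 − 157·391
  = −157·803 + 306·412
  = 306·1215 − 463·803
So 803⁻¹ ≡ −463 ≡ 752 (mod 1215).

752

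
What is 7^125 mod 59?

Using repeated squaring:
125 in binary is 1111101, i.e. 125 = 64 + 32 + 16 + 8 + 4 + 1.
7^1 ≡ 7 (mod 59)
7^2 ≡ 7^2 = 49 (mod 59)
7^4 ≡ 49^2 = 2401 ≡ 41 (mod 59)
7^8 ≡ 41^2 = 1681 ≡ 29 (mod 59)
7^16 ≡ 29^2 = 841 ≡ 15 (mod 59)
7^32 ≡ 15^2 = 225 ≡ 48 (mod 59)
7^64 ≡ 48^2 = 2304 ≡ 3 (mod 59)
7^125 = 7^64 · 7^32 · 7^16 · 7^8 · 7^4 · 7^1 ≡ 3 · 48 · 15 · 29 · 41 · 7 (mod 59).
Accumulate the product:
3 · 48 = 144 ≡ 26
26 · 15 = 390 ≡ 36
36 · 29 = 1044 ≡ 41
41 · 41 = 1681 ≡ 29
29 · 7 = 203 ≡ 26

26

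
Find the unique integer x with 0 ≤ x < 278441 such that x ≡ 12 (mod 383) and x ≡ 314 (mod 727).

383⁻¹ mod 727: 383×522 ≡ 1 (mod 727), so 383⁻¹ ≡ 522.
x = 12 + 383×((314 − 12)×522 mod 727) = 12 + 383×612 = 234408.
Check: 234408 mod 383 = 12, 234408 mod 727 = 314. ✓

234408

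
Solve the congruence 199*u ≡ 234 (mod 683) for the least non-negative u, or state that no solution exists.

516

gcd(199, 683) = 1, so a unique solution mod 683 exists.
199⁻¹ ≡ 405 (mod 683).
u ≡ 405*234 ≡ 516 (mod 683).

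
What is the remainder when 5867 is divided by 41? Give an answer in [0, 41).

5867 = 143×41 + 4, so 5867 ≡ 4 (mod 41).

4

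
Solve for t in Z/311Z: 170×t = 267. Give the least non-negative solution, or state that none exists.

gcd(170, 311) = 1, so a unique solution mod 311 exists.
170⁻¹ ≡ 236 (mod 311).
t ≡ 236×267 ≡ 190 (mod 311).

190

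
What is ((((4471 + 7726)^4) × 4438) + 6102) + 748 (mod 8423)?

4779

4471 + 7726 = 12197 ≡ 3774 (mod 8423)
(3774)^4 ≡ 4974 (mod 8423)
4974 × 4438 = 22074612 ≡ 6352 (mod 8423)
6352 + 6102 = 12454 ≡ 4031 (mod 8423)
4031 + 748 = 4779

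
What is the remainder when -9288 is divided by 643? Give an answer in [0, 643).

357

-9288 = -15*643 + 357, so -9288 ≡ 357 (mod 643).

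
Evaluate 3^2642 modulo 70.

2642 in binary is 101001010010, i.e. 2642 = 2048 + 512 + 64 + 16 + 2.
3^1 ≡ 3 (mod 70)
3^2 ≡ 3^2 = 9 (mod 70)
3^4 ≡ 9^2 = 81 ≡ 11 (mod 70)
3^8 ≡ 11^2 = 121 ≡ 51 (mod 70)
3^16 ≡ 51^2 = 2601 ≡ 11 (mod 70)
3^32 ≡ 11^2 = 121 ≡ 51 (mod 70)
3^64 ≡ 51^2 = 2601 ≡ 11 (mod 70)
3^128 ≡ 11^2 = 121 ≡ 51 (mod 70)
3^256 ≡ 51^2 = 2601 ≡ 11 (mod 70)
3^512 ≡ 11^2 = 121 ≡ 51 (mod 70)
3^1024 ≡ 51^2 = 2601 ≡ 11 (mod 70)
3^2048 ≡ 11^2 = 121 ≡ 51 (mod 70)
3^2642 = 3^2048 * 3^512 * 3^64 * 3^16 * 3^2 ≡ 51 * 51 * 11 * 11 * 9 (mod 70).
Accumulate the product:
51 * 51 = 2601 ≡ 11
11 * 11 = 121 ≡ 51
51 * 11 = 561 ≡ 1
1 * 9 = 9

9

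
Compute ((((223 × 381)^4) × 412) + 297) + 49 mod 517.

417

223 × 381 = 84963 ≡ 175 (mod 517)
(175)^4 ≡ 408 (mod 517)
408 × 412 = 168096 ≡ 71 (mod 517)
71 + 297 = 368
368 + 49 = 417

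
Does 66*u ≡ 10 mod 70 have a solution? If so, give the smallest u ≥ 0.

gcd(66, 70) = 2, and 2 | 10, so solutions exist.
Divide through by 2: 33*u ≡ 5 mod 35.
33⁻¹ ≡ 17 (mod 35).
u ≡ 17*5 ≡ 15 (mod 35).
The smallest non-negative solution is u = 15.

15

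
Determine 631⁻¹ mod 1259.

840

1259 = 1*631 + 628
631 = 1*628 + 3
628 = 209*3 + 1
3 = 3*1 + 0
gcd(631, 1259) = 1, so the inverse exists.
Bézout: 1 = 210*1259 − 419*631.
So 631⁻¹ ≡ −419 ≡ 840 (mod 1259).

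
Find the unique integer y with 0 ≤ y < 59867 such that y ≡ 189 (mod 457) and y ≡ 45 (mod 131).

457⁻¹ mod 131: 457·43 ≡ 1 (mod 131), so 457⁻¹ ≡ 43.
y = 189 + 457·((45 − 189)·43 mod 131) = 189 + 457·96 = 44061.

44061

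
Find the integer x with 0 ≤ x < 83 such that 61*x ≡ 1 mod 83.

49

83 = 1×61 + 22
61 = 2×22 + 17
22 = 1×17 + 5
17 = 3×5 + 2
5 = 2×2 + 1
2 = 2×1 + 0
gcd(61, 83) = 1, so the inverse exists.
Bézout: 1 = 25×83 − 34×61.
So 61⁻¹ ≡ −34 ≡ 49 (mod 83).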